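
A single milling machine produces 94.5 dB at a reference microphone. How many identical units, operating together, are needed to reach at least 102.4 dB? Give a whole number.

7

The shortfall is 102.4 − 94.5 = 7.9 dB, and N units add 10·log₁₀ N, so need 10·log₁₀ N ≥ 7.9.
N ≥ 10^(7.9/10) = 6.166, so N = 7.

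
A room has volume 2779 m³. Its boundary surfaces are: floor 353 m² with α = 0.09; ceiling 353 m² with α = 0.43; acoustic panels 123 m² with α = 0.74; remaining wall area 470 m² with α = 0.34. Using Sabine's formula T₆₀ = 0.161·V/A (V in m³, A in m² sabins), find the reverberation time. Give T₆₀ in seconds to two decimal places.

Summing Sᵢαᵢ: 353·0.09 + 353·0.43 + 123·0.74 + 470·0.34 = 434.38 m².
T₆₀ = 0.161·V/A = 0.161·2779/434.38 = 1.030 s.

1.03 s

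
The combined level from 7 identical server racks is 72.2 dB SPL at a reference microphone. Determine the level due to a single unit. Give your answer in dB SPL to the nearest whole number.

64 dB SPL

For N identical incoherent sources L_total = L₁ + 10·log₁₀ N, so L₁ = 72.2 − 10·log₁₀(7) = 72.2 − 8.451.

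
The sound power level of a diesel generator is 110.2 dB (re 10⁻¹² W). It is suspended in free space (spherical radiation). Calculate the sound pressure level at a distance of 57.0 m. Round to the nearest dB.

The power spreads over a sphere of area 4π·r², so L_p = L_w − 10·log₁₀(4π·r²).
4π·r² = 4.083e+04 m², 10·log₁₀ of that is 46.110 dB.
L_p = 110.2 − 46.110 = 64.09 dB.

64 dB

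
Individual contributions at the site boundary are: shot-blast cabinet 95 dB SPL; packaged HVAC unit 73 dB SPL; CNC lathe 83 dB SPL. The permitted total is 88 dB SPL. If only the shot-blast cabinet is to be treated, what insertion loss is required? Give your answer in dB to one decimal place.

8.9 dB

Fixed contribution from the other sources: Σ 10^(L/10) = 10^(73/10) + 10^(83/10) = 2.195e+08 (83.41 dB SPL).
To meet 88 dB SPL overall, the treated shot-blast cabinet may contribute at most 10^(88/10) − 2.195e+08 = 4.115e+08, i.e. 86.14 dB SPL.
Required insertion loss = 95 − 86.14 = 8.86 dB.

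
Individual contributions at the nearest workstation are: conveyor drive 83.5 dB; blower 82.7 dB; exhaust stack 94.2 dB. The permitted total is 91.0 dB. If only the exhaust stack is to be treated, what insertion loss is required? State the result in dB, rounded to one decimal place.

4.9 dB

Everything except the exhaust stack sums to 10^(83.5/10) + 10^(82.7/10) = 4.101e+08 in linear terms, 86.13 dB.
To meet 91.0 dB overall, the treated exhaust stack may contribute at most 10^(91.0/10) − 4.101e+08 = 8.488e+08, i.e. 89.29 dB.
So the exhaust stack must be reduced from 94.2 to 89.29 dB: IL = 4.91 dB.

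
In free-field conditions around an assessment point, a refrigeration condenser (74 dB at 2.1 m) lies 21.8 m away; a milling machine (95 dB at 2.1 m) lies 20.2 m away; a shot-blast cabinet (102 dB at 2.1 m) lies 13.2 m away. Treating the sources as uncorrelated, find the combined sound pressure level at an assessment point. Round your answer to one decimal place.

86.4 dB

Propagate each source to the receiver with L = L_ref − 20·log₁₀(r/r_ref), then add intensities.
refrigeration condenser: 74 − 20·log₁₀(21.8/2.1) = 74 − 20.32 = 53.68 dB.
milling machine: 95 − 20·log₁₀(20.2/2.1) = 95 − 19.66 = 75.34 dB.
shot-blast cabinet: 102 − 20·log₁₀(13.2/2.1) = 102 − 15.97 = 86.03 dB.
Σ 10^(L/10) = 4.355e+08 → L_total = 10·log₁₀(4.355e+08) = 86.39 dB.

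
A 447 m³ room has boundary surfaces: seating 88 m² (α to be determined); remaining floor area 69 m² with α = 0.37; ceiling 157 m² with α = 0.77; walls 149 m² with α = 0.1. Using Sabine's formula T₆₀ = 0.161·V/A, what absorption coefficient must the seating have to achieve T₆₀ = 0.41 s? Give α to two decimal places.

0.16

A = 0.161·V/T₆₀ = 0.161·447/0.41 = 175.53 m² sabins.
Absorption from the other surfaces = 69·0.37 + 157·0.77 + 149·0.1 = 161.32 m², so the seating must supply 14.21 m² over 88 m².
α = 14.21/88 = 0.161.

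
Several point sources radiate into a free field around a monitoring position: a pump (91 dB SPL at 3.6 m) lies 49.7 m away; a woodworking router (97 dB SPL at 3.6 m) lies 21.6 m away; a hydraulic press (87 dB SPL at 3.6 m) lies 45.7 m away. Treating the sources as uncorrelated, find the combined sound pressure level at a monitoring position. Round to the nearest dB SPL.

Propagate each source to the receiver with L = L_ref − 20·log₁₀(r/r_ref), then add intensities.
pump: 91 − 20·log₁₀(49.7/3.6) = 91 − 22.80 = 68.20 dB SPL.
woodworking router: 97 − 20·log₁₀(21.6/3.6) = 97 − 15.56 = 81.44 dB SPL.
hydraulic press: 87 − 20·log₁₀(45.7/3.6) = 87 − 22.07 = 64.93 dB SPL.
Σ 10^(L/10) = 1.489e+08 → L_total = 10·log₁₀(1.489e+08) = 81.73 dB SPL.

82 dB SPL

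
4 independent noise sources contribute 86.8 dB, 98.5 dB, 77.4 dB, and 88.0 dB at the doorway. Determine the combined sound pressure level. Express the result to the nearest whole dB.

For uncorrelated sources the intensities add, so convert each level to linear form, sum, and take 10·log₁₀ of the total.
Σ 10^(L/10) = 10^(86.8/10) + 10^(98.5/10) + 10^(77.4/10) + 10^(88.0/10) = 8.244e+09.
L_total = 10·log₁₀(8.244e+09) = 99.16 dB.

99 dB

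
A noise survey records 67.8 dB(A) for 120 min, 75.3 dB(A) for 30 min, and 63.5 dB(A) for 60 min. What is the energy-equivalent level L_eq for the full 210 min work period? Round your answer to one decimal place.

L_eq = 10·log₁₀[(1/T)·Σ tᵢ·10^(Lᵢ/10)] with T = 210 min.
Σ tᵢ·10^(Lᵢ/10) = 120·10^(67.8/10) + 30·10^(75.3/10) + 60·10^(63.5/10) = 1.874e+09.
L_eq = 10·log₁₀(1.874e+09/210) = 69.51 dB(A).

69.5 dB(A)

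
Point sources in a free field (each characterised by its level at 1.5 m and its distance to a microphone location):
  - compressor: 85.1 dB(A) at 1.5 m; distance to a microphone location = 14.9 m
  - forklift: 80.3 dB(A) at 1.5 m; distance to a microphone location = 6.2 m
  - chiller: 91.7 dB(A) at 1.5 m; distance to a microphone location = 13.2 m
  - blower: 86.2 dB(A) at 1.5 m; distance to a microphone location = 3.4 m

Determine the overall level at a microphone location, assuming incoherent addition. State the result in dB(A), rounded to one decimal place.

First find each source's level at the receiver (point-source: −20·log₁₀(r/r_ref)), then combine on an intensity basis.
compressor: 85.1 − 20·log₁₀(14.9/1.5) = 85.1 − 19.94 = 65.16 dB(A).
forklift: 80.3 − 20·log₁₀(6.2/1.5) = 80.3 − 12.33 = 67.97 dB(A).
chiller: 91.7 − 20·log₁₀(13.2/1.5) = 91.7 − 18.89 = 72.81 dB(A).
blower: 86.2 − 20·log₁₀(3.4/1.5) = 86.2 − 7.11 = 79.09 dB(A).
Σ 10^(L/10) = 1.098e+08 → L_total = 10·log₁₀(1.098e+08) = 80.41 dB(A).

80.4 dB(A)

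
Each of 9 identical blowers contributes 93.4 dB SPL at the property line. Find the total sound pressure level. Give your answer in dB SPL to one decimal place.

N identical incoherent sources raise the level by 10·log₁₀ N.
L_total = 93.4 + 10·log₁₀(9) = 93.4 + 9.542 = 102.94 dB SPL.

102.9 dB SPL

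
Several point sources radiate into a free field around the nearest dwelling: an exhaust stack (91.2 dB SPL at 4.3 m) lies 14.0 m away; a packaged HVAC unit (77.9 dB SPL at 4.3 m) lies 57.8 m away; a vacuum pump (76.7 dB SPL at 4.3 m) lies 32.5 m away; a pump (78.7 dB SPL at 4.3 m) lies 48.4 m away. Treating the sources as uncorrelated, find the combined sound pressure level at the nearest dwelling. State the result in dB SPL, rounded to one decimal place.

81.0 dB SPL

First find each source's level at the receiver (point-source: −20·log₁₀(r/r_ref)), then combine on an intensity basis.
exhaust stack: 91.2 − 20·log₁₀(14.0/4.3) = 91.2 − 10.25 = 80.95 dB SPL.
packaged HVAC unit: 77.9 − 20·log₁₀(57.8/4.3) = 77.9 − 22.57 = 55.33 dB SPL.
vacuum pump: 76.7 − 20·log₁₀(32.5/4.3) = 76.7 − 17.57 = 59.13 dB SPL.
pump: 78.7 − 20·log₁₀(48.4/4.3) = 78.7 − 21.03 = 57.67 dB SPL.
Σ 10^(L/10) = 1.261e+08 → L_total = 10·log₁₀(1.261e+08) = 81.01 dB SPL.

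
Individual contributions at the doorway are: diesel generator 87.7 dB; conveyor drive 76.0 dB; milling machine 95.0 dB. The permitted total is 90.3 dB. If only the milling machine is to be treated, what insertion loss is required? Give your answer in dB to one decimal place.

Everything except the milling machine sums to 10^(87.7/10) + 10^(76.0/10) = 6.287e+08 in linear terms, 87.98 dB.
The limit corresponds to 10^(90.3/10) = 1.072e+09; subtracting the fixed part leaves 4.429e+08 for the milling machine, i.e. 86.46 dB.
So the milling machine must be reduced from 95.0 to 86.46 dB: IL = 8.54 dB.

8.5 dB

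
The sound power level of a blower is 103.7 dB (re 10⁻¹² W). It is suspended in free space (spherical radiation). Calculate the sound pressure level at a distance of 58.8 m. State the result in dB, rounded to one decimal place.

The power spreads over a sphere of area 4π·r², so L_p = L_w − 10·log₁₀(4π·r²).
4π·r² = 4.345e+04 m², 10·log₁₀ of that is 46.380 dB.
L_p = 103.7 − 46.380 = 57.32 dB.

57.3 dB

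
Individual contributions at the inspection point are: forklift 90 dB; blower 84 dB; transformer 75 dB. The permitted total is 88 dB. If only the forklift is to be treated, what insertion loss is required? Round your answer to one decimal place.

Everything except the forklift sums to 10^(84/10) + 10^(75/10) = 2.828e+08 in linear terms, 84.51 dB.
To meet 88 dB overall, the treated forklift may contribute at most 10^(88/10) − 2.828e+08 = 3.481e+08, i.e. 85.42 dB.
So the forklift must be reduced from 90 to 85.42 dB: IL = 4.58 dB.

4.6 dB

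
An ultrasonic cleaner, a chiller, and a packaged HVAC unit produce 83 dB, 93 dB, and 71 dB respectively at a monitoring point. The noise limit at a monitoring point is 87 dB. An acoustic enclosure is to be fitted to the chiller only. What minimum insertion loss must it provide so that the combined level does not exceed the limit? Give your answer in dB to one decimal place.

8.4 dB

Everything except the chiller sums to 10^(83/10) + 10^(71/10) = 2.121e+08 in linear terms, 83.27 dB.
The limit corresponds to 10^(87/10) = 5.012e+08; subtracting the fixed part leaves 2.891e+08 for the chiller, i.e. 84.61 dB.
Required insertion loss = 93 − 84.61 = 8.39 dB.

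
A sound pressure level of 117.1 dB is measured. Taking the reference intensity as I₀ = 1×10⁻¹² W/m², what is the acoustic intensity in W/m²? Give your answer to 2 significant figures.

L = 10·log₁₀(I/I₀) ⇒ I = I₀·10^(L/10) = 10⁻¹² × 10^11.71.

0.51 W/m²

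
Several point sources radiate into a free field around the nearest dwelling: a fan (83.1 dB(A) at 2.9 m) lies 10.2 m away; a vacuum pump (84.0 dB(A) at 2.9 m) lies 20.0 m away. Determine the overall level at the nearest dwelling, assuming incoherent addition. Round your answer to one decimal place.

Apply inverse-square spreading to bring every level to the receiver, then sum 10^(L/10).
fan: 83.1 − 20·log₁₀(10.2/2.9) = 83.1 − 10.92 = 72.18 dB(A).
vacuum pump: 84.0 − 20·log₁₀(20.0/2.9) = 84.0 − 16.77 = 67.23 dB(A).
Σ 10^(L/10) = 2.179e+07 → L_total = 10·log₁₀(2.179e+07) = 73.38 dB(A).

73.4 dB(A)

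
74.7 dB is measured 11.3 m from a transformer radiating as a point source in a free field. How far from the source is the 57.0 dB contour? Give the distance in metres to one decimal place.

86.7 m

For a point source L₁ − L₂ = 20·log₁₀(r₂/r₁), so r₂ = r₁·10^((L₁−L₂)/20).
r₂ = 11.3·10^((74.7−57.0)/20) = 11.3·10^(17.7/20) = 86.71 m.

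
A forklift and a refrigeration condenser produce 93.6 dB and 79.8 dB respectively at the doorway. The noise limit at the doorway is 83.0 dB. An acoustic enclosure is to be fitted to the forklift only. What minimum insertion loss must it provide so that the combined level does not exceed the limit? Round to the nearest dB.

The untreated sources together contribute 10^(79.8/10) = 9.550e+07, i.e. 79.80 dB.
The limit corresponds to 10^(83.0/10) = 1.995e+08; subtracting the fixed part leaves 1.040e+08 for the forklift, i.e. 80.17 dB.
Required insertion loss = 93.6 − 80.17 = 13.43 dB.

13 dB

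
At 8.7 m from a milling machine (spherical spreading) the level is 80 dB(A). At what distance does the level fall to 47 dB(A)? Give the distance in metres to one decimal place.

388.6 m

The 33.0 dB drop corresponds to a distance ratio of 10^(33.0/20) for a point source.
r₂ = 8.7·10^((80−47)/20) = 8.7·10^(33.0/20) = 388.61 m.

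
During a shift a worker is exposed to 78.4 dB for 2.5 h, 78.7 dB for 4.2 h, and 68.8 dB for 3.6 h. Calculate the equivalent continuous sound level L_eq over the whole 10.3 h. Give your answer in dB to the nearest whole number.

77 dB

Weight each interval's intensity by its duration and average over T = 10.3 h:
Σ tᵢ·10^(Lᵢ/10) = 2.5·10^(78.4/10) + 4.2·10^(78.7/10) + 3.6·10^(68.8/10) = 5.116e+08.
L_eq = 10·log₁₀(5.116e+08/10.3) = 76.96 dB.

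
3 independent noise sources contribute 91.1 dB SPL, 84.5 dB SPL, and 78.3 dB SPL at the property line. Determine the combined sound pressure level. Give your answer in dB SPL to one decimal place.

For uncorrelated sources the intensities add, so convert each level to linear form, sum, and take 10·log₁₀ of the total.
Σ 10^(L/10) = 10^(91.1/10) + 10^(84.5/10) + 10^(78.3/10) = 1.638e+09.
L_total = 10·log₁₀(1.638e+09) = 92.14 dB SPL.

92.1 dB SPL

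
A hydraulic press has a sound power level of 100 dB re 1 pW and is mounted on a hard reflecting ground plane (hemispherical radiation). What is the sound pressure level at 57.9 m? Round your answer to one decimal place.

L_p = L_w − 10·log₁₀(2π·r²) with r = 57.9 m.
2π·r² = 2.106e+04 m², 10·log₁₀ of that is 43.235 dB.
L_p = 100 − 43.235 = 56.76 dB.

56.8 dB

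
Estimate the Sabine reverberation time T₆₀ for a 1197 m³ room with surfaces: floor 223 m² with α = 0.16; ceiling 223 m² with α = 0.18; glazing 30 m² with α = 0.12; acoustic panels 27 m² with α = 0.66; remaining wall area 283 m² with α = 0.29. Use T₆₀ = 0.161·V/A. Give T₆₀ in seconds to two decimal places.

1.07 s

Total absorption A = 223·0.16 + 223·0.18 + 30·0.12 + 27·0.66 + 283·0.29 = 179.31 m² sabins.
T₆₀ = 0.161 × 1197 / 179.31 = 1.075 s.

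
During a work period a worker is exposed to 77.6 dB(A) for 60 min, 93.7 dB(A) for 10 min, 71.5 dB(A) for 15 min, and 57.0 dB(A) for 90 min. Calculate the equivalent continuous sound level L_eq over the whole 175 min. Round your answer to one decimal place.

The energy average is taken in the linear domain: L_eq = 10·log₁₀[(Σ tᵢ·10^(Lᵢ/10))/T], T = 175 min.
Σ tᵢ·10^(Lᵢ/10) = 60·10^(77.6/10) + 10·10^(93.7/10) + 15·10^(71.5/10) + 90·10^(57.0/10) = 2.715e+10.
L_eq = 10·log₁₀(2.715e+10/175) = 81.91 dB(A).

81.9 dB(A)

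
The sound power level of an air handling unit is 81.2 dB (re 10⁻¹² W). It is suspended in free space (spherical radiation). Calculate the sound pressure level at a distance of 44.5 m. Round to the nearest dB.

37 dB

L_p = L_w − 10·log₁₀(4π·r²) with r = 44.5 m.
4π·r² = 2.488e+04 m², 10·log₁₀ of that is 43.959 dB.
L_p = 81.2 − 43.959 = 37.24 dB.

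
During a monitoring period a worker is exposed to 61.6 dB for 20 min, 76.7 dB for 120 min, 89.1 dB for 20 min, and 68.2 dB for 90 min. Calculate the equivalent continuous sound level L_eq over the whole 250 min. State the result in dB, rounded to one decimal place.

79.5 dB

The energy average is taken in the linear domain: L_eq = 10·log₁₀[(Σ tᵢ·10^(Lᵢ/10))/T], T = 250 min.
Σ tᵢ·10^(Lᵢ/10) = 20·10^(61.6/10) + 120·10^(76.7/10) + 20·10^(89.1/10) + 90·10^(68.2/10) = 2.249e+10.
L_eq = 10·log₁₀(2.249e+10/250) = 79.54 dB.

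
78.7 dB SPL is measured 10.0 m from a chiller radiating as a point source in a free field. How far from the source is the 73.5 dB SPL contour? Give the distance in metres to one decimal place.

18.2 m

For a point source L₁ − L₂ = 20·log₁₀(r₂/r₁), so r₂ = r₁·10^((L₁−L₂)/20).
r₂ = 10.0·10^((78.7−73.5)/20) = 10.0·10^(5.2/20) = 18.20 m.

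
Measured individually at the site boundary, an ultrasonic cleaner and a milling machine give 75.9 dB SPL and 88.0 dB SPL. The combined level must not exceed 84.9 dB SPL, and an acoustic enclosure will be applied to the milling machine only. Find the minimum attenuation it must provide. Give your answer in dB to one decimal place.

The untreated sources together contribute 10^(75.9/10) = 3.890e+07, i.e. 75.90 dB SPL.
To meet 84.9 dB SPL overall, the treated milling machine may contribute at most 10^(84.9/10) − 3.890e+07 = 2.701e+08, i.e. 84.32 dB SPL.
Required insertion loss = 88.0 − 84.32 = 3.68 dB.

3.7 dB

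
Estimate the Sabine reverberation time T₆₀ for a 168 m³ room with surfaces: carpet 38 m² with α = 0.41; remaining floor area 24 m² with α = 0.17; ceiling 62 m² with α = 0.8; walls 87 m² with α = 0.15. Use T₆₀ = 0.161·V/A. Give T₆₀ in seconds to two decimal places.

Total absorption A = 38·0.41 + 24·0.17 + 62·0.8 + 87·0.15 = 82.31 m² sabins.
T₆₀ = 0.161 × 168 / 82.31 = 0.329 s.

0.33 s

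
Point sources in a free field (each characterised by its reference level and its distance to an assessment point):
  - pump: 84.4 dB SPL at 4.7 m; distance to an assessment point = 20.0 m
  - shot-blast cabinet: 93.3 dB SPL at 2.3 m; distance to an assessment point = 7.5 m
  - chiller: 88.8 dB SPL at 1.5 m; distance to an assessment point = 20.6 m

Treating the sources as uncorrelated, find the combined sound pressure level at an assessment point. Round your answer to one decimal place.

Propagate each source to the receiver with L = L_ref − 20·log₁₀(r/r_ref), then add intensities.
pump: 84.4 − 20·log₁₀(20.0/4.7) = 84.4 − 12.58 = 71.82 dB SPL.
shot-blast cabinet: 93.3 − 20·log₁₀(7.5/2.3) = 93.3 − 10.27 = 83.03 dB SPL.
chiller: 88.8 − 20·log₁₀(20.6/1.5) = 88.8 − 22.76 = 66.04 dB SPL.
Σ 10^(L/10) = 2.203e+08 → L_total = 10·log₁₀(2.203e+08) = 83.43 dB SPL.

83.4 dB SPL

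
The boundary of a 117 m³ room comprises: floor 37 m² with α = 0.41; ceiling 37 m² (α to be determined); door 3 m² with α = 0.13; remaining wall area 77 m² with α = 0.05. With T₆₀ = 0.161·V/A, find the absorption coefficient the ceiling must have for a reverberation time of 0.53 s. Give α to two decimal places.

0.44

A = 0.161·V/T₆₀ = 0.161·117/0.53 = 35.54 m² sabins.
Absorption from the other surfaces = 37·0.41 + 3·0.13 + 77·0.05 = 19.41 m², so the ceiling must supply 16.13 m² over 37 m².
α = 16.13/37 = 0.436.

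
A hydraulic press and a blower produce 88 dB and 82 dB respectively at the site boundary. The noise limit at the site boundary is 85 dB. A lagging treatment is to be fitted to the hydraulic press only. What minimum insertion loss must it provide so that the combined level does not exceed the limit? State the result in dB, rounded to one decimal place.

6.0 dB

The untreated sources together contribute 10^(82/10) = 1.585e+08, i.e. 82.00 dB.
To meet 85 dB overall, the treated hydraulic press may contribute at most 10^(85/10) − 1.585e+08 = 1.577e+08, i.e. 81.98 dB.
So the hydraulic press must be reduced from 88 to 81.98 dB: IL = 6.02 dB.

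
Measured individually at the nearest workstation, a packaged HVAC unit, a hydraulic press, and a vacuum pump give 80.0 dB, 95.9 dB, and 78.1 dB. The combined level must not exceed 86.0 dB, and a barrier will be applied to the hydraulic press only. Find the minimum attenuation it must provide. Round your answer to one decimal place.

Fixed contribution from the other sources: Σ 10^(L/10) = 10^(80.0/10) + 10^(78.1/10) = 1.646e+08 (82.16 dB).
To meet 86.0 dB overall, the treated hydraulic press may contribute at most 10^(86.0/10) − 1.646e+08 = 2.335e+08, i.e. 83.68 dB.
So the hydraulic press must be reduced from 95.9 to 83.68 dB: IL = 12.22 dB.

12.2 dB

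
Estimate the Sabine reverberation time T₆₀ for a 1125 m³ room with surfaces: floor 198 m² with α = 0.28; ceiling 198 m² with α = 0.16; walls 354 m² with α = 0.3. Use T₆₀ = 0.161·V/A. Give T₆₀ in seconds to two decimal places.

Total absorption A = 198·0.28 + 198·0.16 + 354·0.3 = 193.32 m² sabins.
T₆₀ = 0.161·V/A = 0.161·1125/193.32 = 0.937 s.

0.94 s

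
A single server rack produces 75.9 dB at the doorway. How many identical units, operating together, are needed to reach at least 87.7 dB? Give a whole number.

16

N identical sources give L₁ + 10·log₁₀ N, so require 10·log₁₀ N ≥ 87.7 − 75.9 = 11.8 dB.
N ≥ 10^(11.8/10) = 15.136, so N = 16.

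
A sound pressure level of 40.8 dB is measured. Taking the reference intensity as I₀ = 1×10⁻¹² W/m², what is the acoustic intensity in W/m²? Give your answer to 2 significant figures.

1.2e-08 W/m²

I/I₀ = 10^(40.8/10) = 1.202e+04, so I = 1.202e+04 × 10⁻¹² W/m².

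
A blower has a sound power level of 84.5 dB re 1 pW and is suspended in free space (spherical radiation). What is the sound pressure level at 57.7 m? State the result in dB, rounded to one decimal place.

Free-field spherical radiation: L_p = L_w − 10·log₁₀(4π·r²), r = 57.7 m.
4π·r² = 4.184e+04 m², 10·log₁₀ of that is 46.216 dB.
L_p = 84.5 − 46.216 = 38.28 dB.

38.3 dB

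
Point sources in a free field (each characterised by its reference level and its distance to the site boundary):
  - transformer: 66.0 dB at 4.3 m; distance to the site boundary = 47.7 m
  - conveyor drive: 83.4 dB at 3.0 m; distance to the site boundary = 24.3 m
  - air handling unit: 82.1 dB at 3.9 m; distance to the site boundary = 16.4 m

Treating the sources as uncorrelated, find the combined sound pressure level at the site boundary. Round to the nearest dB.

First find each source's level at the receiver (point-source: −20·log₁₀(r/r_ref)), then combine on an intensity basis.
transformer: 66.0 − 20·log₁₀(47.7/4.3) = 66.0 − 20.90 = 45.10 dB.
conveyor drive: 83.4 − 20·log₁₀(24.3/3.0) = 83.4 − 18.17 = 65.23 dB.
air handling unit: 82.1 − 20·log₁₀(16.4/3.9) = 82.1 − 12.48 = 69.62 dB.
Σ 10^(L/10) = 1.254e+07 → L_total = 10·log₁₀(1.254e+07) = 70.98 dB.

71 dB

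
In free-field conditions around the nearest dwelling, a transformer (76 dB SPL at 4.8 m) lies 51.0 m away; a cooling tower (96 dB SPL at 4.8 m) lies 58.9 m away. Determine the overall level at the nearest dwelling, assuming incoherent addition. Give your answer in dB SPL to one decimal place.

Apply inverse-square spreading to bring every level to the receiver, then sum 10^(L/10).
transformer: 76 − 20·log₁₀(51.0/4.8) = 76 − 20.53 = 55.47 dB SPL.
cooling tower: 96 − 20·log₁₀(58.9/4.8) = 96 − 21.78 = 74.22 dB SPL.
Σ 10^(L/10) = 2.679e+07 → L_total = 10·log₁₀(2.679e+07) = 74.28 dB SPL.

74.3 dB SPL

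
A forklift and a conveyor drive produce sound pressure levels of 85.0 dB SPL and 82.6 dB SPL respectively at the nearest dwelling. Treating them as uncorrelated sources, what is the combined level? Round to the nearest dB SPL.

87 dB SPL

Incoherent sources combine by intensity addition: L_total = 10·log₁₀(Σ 10^(L_i/10)).
Σ 10^(L/10) = 10^(85.0/10) + 10^(82.6/10) = 4.982e+08.
L_total = 10·log₁₀(4.982e+08) = 86.97 dB SPL.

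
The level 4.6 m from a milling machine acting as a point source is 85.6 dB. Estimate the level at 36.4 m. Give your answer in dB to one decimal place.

67.6 dB

Spherical spreading from a point source gives a 20·log₁₀(r₂/r₁) drop.
L₂ = 85.6 − 20·log₁₀(36.4/4.6) = 85.6 − 17.967 = 67.63 dB.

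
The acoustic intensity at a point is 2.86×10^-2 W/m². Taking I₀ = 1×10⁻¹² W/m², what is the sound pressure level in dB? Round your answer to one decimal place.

L = 10·log₁₀(I/I₀) = 10·log₁₀(2.86×10^-2/10⁻¹²) = 10·log₁₀(2.86×10^10).
L = 10·(0.4564 + 10) = 104.56 dB.

104.6 dB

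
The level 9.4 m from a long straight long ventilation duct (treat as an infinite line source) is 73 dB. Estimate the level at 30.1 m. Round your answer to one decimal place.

Cylindrical spreading from a line source gives a 10·log₁₀(r₂/r₁) drop.
L₂ = 73 − 10·log₁₀(30.1/9.4) = 73 − 5.054 = 67.95 dB.

67.9 dB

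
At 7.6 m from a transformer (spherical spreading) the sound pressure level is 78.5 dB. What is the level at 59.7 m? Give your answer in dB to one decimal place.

For a point source, L₂ = L₁ − 20·log₁₀(r₂/r₁).
L₂ = 78.5 − 20·log₁₀(59.7/7.6) = 78.5 − 17.903 = 60.60 dB.

60.6 dB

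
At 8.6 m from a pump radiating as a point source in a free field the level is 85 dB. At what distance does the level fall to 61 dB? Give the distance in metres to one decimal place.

The 24.0 dB drop corresponds to a distance ratio of 10^(24.0/20) for a point source.
r₂ = 8.6·10^((85−61)/20) = 8.6·10^(24.0/20) = 136.30 m.

136.3 m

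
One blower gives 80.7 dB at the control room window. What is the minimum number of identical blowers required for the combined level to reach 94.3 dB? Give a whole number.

N identical sources give L₁ + 10·log₁₀ N, so require 10·log₁₀ N ≥ 94.3 − 80.7 = 13.6 dB.
N ≥ 10^(13.6/10) = 22.909, so N = 23.

23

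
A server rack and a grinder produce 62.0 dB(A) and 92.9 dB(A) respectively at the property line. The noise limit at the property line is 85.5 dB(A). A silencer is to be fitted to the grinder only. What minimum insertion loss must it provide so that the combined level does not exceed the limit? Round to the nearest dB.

7 dB

Fixed contribution from the other source: Σ 10^(L/10) = 10^(62.0/10) = 1.585e+06 (62.00 dB(A)).
To meet 85.5 dB(A) overall, the treated grinder may contribute at most 10^(85.5/10) − 1.585e+06 = 3.532e+08, i.e. 85.48 dB(A).
So the grinder must be reduced from 92.9 to 85.48 dB(A): IL = 7.42 dB.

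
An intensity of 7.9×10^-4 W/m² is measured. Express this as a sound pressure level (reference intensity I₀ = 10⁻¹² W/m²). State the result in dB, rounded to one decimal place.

89.0 dB

I/I₀ = 7.9×10^-4/10⁻¹² = 7.9×10^8, and L = 10·log₁₀(I/I₀).
L = 10·(0.8976 + 8) = 88.98 dB.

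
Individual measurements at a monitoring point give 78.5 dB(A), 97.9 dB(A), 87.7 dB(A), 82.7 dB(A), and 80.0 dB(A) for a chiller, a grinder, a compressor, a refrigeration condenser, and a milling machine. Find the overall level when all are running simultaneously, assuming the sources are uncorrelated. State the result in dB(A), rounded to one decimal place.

Incoherent sources combine by intensity addition: L_total = 10·log₁₀(Σ 10^(L_i/10)).
Σ 10^(L/10) = 10^(78.5/10) + 10^(97.9/10) + 10^(87.7/10) + 10^(82.7/10) + 10^(80.0/10) = 7.112e+09.
L_total = 10·log₁₀(7.112e+09) = 98.52 dB(A).

98.5 dB(A)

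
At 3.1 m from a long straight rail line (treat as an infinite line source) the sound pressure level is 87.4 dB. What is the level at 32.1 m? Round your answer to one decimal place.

Line-source attenuation: ΔL = 10·log₁₀(r₂/r₁) = 10·log₁₀(32.1/3.1) = 10.151 dB.
L₂ = 87.4 − 10·log₁₀(32.1/3.1) = 87.4 − 10.151 = 77.25 dB.

77.2 dB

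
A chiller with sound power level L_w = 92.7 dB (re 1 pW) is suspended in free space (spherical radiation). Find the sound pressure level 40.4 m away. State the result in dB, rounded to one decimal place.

L_p = L_w − 10·log₁₀(4π·r²) with r = 40.4 m.
4π·r² = 2.051e+04 m², 10·log₁₀ of that is 43.120 dB.
L_p = 92.7 − 43.120 = 49.58 dB.

49.6 dB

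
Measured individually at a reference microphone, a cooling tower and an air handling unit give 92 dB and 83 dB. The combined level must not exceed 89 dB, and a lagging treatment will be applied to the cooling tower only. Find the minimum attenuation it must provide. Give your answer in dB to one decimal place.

Fixed contribution from the other source: Σ 10^(L/10) = 10^(83/10) = 1.995e+08 (83.00 dB).
To meet 89 dB overall, the treated cooling tower may contribute at most 10^(89/10) − 1.995e+08 = 5.948e+08, i.e. 87.74 dB.
So the cooling tower must be reduced from 92 to 87.74 dB: IL = 4.26 dB.

4.3 dB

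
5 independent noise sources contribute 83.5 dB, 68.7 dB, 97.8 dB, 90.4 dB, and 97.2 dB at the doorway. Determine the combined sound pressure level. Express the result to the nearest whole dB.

Incoherent sources combine by intensity addition: L_total = 10·log₁₀(Σ 10^(L_i/10)).
Σ 10^(L/10) = 10^(83.5/10) + 10^(68.7/10) + 10^(97.8/10) + 10^(90.4/10) + 10^(97.2/10) = 1.260e+10.
L_total = 10·log₁₀(1.260e+10) = 101.00 dB.

101 dB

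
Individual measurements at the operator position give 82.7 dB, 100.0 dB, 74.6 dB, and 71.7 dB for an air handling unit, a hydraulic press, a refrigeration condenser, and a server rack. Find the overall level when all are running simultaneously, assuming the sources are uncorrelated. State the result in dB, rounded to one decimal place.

100.1 dB

For uncorrelated sources the intensities add, so convert each level to linear form, sum, and take 10·log₁₀ of the total.
Σ 10^(L/10) = 10^(82.7/10) + 10^(100.0/10) + 10^(74.6/10) + 10^(71.7/10) = 1.023e+10.
L_total = 10·log₁₀(1.023e+10) = 100.10 dB.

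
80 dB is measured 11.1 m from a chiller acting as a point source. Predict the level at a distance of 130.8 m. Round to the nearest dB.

59 dB

Point-source attenuation: ΔL = 20·log₁₀(r₂/r₁) = 20·log₁₀(130.8/11.1) = 21.426 dB.
L₂ = 80 − 20·log₁₀(130.8/11.1) = 80 − 21.426 = 58.57 dB.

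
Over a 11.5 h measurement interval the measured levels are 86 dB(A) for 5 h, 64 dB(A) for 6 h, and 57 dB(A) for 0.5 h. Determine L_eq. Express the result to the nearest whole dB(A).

The energy average is taken in the linear domain: L_eq = 10·log₁₀[(Σ tᵢ·10^(Lᵢ/10))/T], T = 11.5 h.
Σ tᵢ·10^(Lᵢ/10) = 5·10^(86/10) + 6·10^(64/10) + 0.5·10^(57/10) = 2.006e+09.
L_eq = 10·log₁₀(2.006e+09/11.5) = 82.42 dB(A).

82 dB(A)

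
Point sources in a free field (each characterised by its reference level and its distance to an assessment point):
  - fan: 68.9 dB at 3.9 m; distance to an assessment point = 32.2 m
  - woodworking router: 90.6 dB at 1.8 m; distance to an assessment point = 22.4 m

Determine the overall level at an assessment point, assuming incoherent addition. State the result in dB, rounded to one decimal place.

Propagate each source to the receiver with L = L_ref − 20·log₁₀(r/r_ref), then add intensities.
fan: 68.9 − 20·log₁₀(32.2/3.9) = 68.9 − 18.34 = 50.56 dB.
woodworking router: 90.6 − 20·log₁₀(22.4/1.8) = 90.6 − 21.90 = 68.70 dB.
Σ 10^(L/10) = 7.528e+06 → L_total = 10·log₁₀(7.528e+06) = 68.77 dB.

68.8 dB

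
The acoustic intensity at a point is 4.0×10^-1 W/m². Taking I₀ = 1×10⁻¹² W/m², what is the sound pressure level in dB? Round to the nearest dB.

L = 10·log₁₀(I/I₀) = 10·log₁₀(4.0×10^-1/10⁻¹²) = 10·log₁₀(4.0×10^11).
L = 10·(0.6021 + 11) = 116.02 dB.

116 dB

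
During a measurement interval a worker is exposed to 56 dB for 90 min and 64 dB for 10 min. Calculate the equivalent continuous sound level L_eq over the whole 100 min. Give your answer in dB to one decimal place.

57.8 dB

Weight each interval's intensity by its duration and average over T = 100 min:
Σ tᵢ·10^(Lᵢ/10) = 90·10^(56/10) + 10·10^(64/10) = 6.095e+07.
L_eq = 10·log₁₀(6.095e+07/100) = 57.85 dB.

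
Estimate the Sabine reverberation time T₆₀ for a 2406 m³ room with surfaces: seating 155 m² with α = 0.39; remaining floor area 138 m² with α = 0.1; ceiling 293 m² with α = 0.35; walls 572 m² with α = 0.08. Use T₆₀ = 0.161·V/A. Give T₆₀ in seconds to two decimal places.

1.74 s

A = Σ Sᵢαᵢ = 155·0.39 + 138·0.1 + 293·0.35 + 572·0.08 = 222.56 m².
T₆₀ = 0.161·V/A = 0.161·2406/222.56 = 1.741 s.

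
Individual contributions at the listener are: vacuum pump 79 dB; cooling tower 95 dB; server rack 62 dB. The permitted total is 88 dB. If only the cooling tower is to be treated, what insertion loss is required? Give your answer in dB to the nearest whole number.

8 dB

The untreated sources together contribute 10^(79/10) + 10^(62/10) = 8.102e+07, i.e. 79.09 dB.
The limit corresponds to 10^(88/10) = 6.310e+08; subtracting the fixed part leaves 5.499e+08 for the cooling tower, i.e. 87.40 dB.
So the cooling tower must be reduced from 95 to 87.40 dB: IL = 7.60 dB.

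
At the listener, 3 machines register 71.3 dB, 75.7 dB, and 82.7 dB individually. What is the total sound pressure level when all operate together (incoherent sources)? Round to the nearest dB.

Incoherent sources combine by intensity addition: L_total = 10·log₁₀(Σ 10^(L_i/10)).
Σ 10^(L/10) = 10^(71.3/10) + 10^(75.7/10) + 10^(82.7/10) = 2.369e+08.
L_total = 10·log₁₀(2.369e+08) = 83.74 dB.

84 dB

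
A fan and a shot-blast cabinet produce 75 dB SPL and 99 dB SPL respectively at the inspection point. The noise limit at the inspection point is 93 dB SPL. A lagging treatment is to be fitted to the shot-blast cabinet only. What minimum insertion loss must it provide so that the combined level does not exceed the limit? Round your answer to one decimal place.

6.1 dB

Everything except the shot-blast cabinet sums to 10^(75/10) = 3.162e+07 in linear terms, 75.00 dB SPL.
To meet 93 dB SPL overall, the treated shot-blast cabinet may contribute at most 10^(93/10) − 3.162e+07 = 1.964e+09, i.e. 92.93 dB SPL.
Required insertion loss = 99 − 92.93 = 6.07 dB.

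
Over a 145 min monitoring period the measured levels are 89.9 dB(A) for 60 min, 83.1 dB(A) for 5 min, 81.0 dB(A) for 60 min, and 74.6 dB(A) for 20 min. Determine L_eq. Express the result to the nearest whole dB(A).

L_eq = 10·log₁₀[(1/T)·Σ tᵢ·10^(Lᵢ/10)] with T = 145 min.
Σ tᵢ·10^(Lᵢ/10) = 60·10^(89.9/10) + 5·10^(83.1/10) + 60·10^(81.0/10) + 20·10^(74.6/10) = 6.779e+10.
L_eq = 10·log₁₀(6.779e+10/145) = 86.70 dB(A).

87 dB(A)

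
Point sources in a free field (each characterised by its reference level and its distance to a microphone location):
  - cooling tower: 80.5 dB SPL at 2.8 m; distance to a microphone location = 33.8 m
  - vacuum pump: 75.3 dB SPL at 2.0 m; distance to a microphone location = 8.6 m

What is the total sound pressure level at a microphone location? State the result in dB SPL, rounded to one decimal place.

64.2 dB SPL

Apply inverse-square spreading to bring every level to the receiver, then sum 10^(L/10).
cooling tower: 80.5 − 20·log₁₀(33.8/2.8) = 80.5 − 21.64 = 58.86 dB SPL.
vacuum pump: 75.3 − 20·log₁₀(8.6/2.0) = 75.3 − 12.67 = 62.63 dB SPL.
Σ 10^(L/10) = 2.603e+06 → L_total = 10·log₁₀(2.603e+06) = 64.15 dB SPL.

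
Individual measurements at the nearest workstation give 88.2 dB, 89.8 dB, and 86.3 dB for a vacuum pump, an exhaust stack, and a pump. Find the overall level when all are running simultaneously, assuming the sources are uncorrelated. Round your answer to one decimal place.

Incoherent sources combine by intensity addition: L_total = 10·log₁₀(Σ 10^(L_i/10)).
Σ 10^(L/10) = 10^(88.2/10) + 10^(89.8/10) + 10^(86.3/10) = 2.042e+09.
L_total = 10·log₁₀(2.042e+09) = 93.10 dB.

93.1 dB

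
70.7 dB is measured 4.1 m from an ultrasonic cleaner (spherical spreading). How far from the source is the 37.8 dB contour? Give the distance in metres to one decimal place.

181.0 m

For a point source L₁ − L₂ = 20·log₁₀(r₂/r₁), so r₂ = r₁·10^((L₁−L₂)/20).
r₂ = 4.1·10^((70.7−37.8)/20) = 4.1·10^(32.9/20) = 181.04 m.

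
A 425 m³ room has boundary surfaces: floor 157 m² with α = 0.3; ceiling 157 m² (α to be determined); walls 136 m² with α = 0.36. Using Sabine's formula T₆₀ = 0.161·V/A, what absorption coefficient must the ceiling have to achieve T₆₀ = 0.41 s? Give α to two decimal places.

0.45

Required total absorption A = 0.161·425/0.41 = 166.89 m².
Absorption from the other surfaces = 157·0.3 + 136·0.36 = 96.06 m², so the ceiling must supply 70.83 m² over 157 m².
α = 70.83/157 = 0.451.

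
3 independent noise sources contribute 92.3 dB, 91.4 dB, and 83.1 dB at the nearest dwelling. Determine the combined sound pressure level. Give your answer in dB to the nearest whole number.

95 dB

Incoherent sources combine by intensity addition: L_total = 10·log₁₀(Σ 10^(L_i/10)).
Σ 10^(L/10) = 10^(92.3/10) + 10^(91.4/10) + 10^(83.1/10) = 3.283e+09.
L_total = 10·log₁₀(3.283e+09) = 95.16 dB.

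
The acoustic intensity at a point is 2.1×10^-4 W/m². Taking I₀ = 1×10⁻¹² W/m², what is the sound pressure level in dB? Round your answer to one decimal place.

L = 10·log₁₀(I/I₀) = 10·log₁₀(2.1×10^-4/10⁻¹²) = 10·log₁₀(2.1×10^8).
L = 10·(0.3222 + 8) = 83.22 dB.

83.2 dB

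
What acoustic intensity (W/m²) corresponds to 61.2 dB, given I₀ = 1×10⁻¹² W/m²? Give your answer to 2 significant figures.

1.3e-06 W/m²

I = I₀·10^(L/10) = 10⁻¹² × 10^(61.2/10) = 10^(-5.880).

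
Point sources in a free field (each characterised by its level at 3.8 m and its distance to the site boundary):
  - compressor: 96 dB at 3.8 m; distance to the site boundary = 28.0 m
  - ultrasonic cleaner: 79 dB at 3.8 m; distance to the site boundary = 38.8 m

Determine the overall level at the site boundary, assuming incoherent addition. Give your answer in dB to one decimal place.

Propagate each source to the receiver with L = L_ref − 20·log₁₀(r/r_ref), then add intensities.
compressor: 96 − 20·log₁₀(28.0/3.8) = 96 − 17.35 = 78.65 dB.
ultrasonic cleaner: 79 − 20·log₁₀(38.8/3.8) = 79 − 20.18 = 58.82 dB.
Σ 10^(L/10) = 7.409e+07 → L_total = 10·log₁₀(7.409e+07) = 78.70 dB.

78.7 dB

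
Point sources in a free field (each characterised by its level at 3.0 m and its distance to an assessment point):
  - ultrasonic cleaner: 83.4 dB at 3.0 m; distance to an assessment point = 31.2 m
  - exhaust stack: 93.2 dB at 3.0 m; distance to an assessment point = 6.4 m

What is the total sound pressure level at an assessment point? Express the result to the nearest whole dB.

First find each source's level at the receiver (point-source: −20·log₁₀(r/r_ref)), then combine on an intensity basis.
ultrasonic cleaner: 83.4 − 20·log₁₀(31.2/3.0) = 83.4 − 20.34 = 63.06 dB.
exhaust stack: 93.2 − 20·log₁₀(6.4/3.0) = 93.2 − 6.58 = 86.62 dB.
Σ 10^(L/10) = 4.611e+08 → L_total = 10·log₁₀(4.611e+08) = 86.64 dB.

87 dB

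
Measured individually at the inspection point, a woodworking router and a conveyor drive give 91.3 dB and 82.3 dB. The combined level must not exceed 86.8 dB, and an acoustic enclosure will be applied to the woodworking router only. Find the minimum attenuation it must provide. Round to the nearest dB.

6 dB

Fixed contribution from the other source: Σ 10^(L/10) = 10^(82.3/10) = 1.698e+08 (82.30 dB).
The limit corresponds to 10^(86.8/10) = 4.786e+08; subtracting the fixed part leaves 3.088e+08 for the woodworking router, i.e. 84.90 dB.
Required insertion loss = 91.3 − 84.90 = 6.40 dB.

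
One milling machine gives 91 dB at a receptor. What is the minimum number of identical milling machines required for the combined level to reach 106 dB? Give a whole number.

32

N identical sources give L₁ + 10·log₁₀ N, so require 10·log₁₀ N ≥ 106 − 91 = 15.0 dB.
N ≥ 10^(15.0/10) = 31.623, so N = 32.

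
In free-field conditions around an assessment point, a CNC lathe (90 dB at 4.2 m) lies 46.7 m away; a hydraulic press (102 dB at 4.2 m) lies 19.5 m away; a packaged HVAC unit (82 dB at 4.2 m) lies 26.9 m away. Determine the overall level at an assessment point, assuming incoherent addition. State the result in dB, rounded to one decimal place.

88.7 dB

Propagate each source to the receiver with L = L_ref − 20·log₁₀(r/r_ref), then add intensities.
CNC lathe: 90 − 20·log₁₀(46.7/4.2) = 90 − 20.92 = 69.08 dB.
hydraulic press: 102 − 20·log₁₀(19.5/4.2) = 102 − 13.34 = 88.66 dB.
packaged HVAC unit: 82 − 20·log₁₀(26.9/4.2) = 82 − 16.13 = 65.87 dB.
Σ 10^(L/10) = 7.472e+08 → L_total = 10·log₁₀(7.472e+08) = 88.73 dB.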